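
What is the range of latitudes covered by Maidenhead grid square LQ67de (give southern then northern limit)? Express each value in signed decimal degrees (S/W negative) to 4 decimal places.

Field L=11, Q=16: +11·20° lon, +16·10° lat → SW at lon 40°, lat 70°.
Square 6, 7: +6·2° lon, +7·1° lat → SW at lon 52°, lat 77°.
Subsquare d=3, e=4: +3·0.0833333° lon, +4·0.0416667° lat → SW at lon 52.25°, lat 77.1667°.
Cell spans 0.0833333° lon × 0.0416667° lat.
south 77.1667, north 77.2083.

77.1667, 77.2083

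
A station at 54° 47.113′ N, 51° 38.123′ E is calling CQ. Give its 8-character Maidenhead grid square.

LO54ts68

Add 180° to longitude and 90° to latitude: 231.63538, 144.78522.
Field: 231.63538/20 → 11 → L, 144.78522/10 → 14 → O; chars LO.
Square: 11.63538/2 → 5, 4.78522/1 → 4; chars 54.
Subsquare: 1.63538/0.0833333 → 19 → t, 0.78522/0.0416667 → 18 → s; chars ts.
Extended square: 0.05205/0.00833333 → 6, 0.03522/0.00416667 → 8; chars 68.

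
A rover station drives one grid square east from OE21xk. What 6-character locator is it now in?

Longitude subsquare x = 23; +1 → 24, wraps to 0 = a, carry into square.
Longitude square 2; +1 → 3.
The latitude characters are unchanged.

OE31ak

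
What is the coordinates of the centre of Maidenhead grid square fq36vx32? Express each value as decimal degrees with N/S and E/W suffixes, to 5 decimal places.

76.96875° N, 72.22083° W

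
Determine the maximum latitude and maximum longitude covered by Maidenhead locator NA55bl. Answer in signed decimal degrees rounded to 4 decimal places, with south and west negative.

-84.5000, 90.1667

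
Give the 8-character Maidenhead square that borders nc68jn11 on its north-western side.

NC68jn02

Longitude extended square 1; −1 → 0.
Latitude extended square 1; +1 → 2.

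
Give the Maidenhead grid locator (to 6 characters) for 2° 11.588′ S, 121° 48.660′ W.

Add 180° to longitude and 90° to latitude: 58.1890, 87.8069.
Field: lon ⌊58.1890/20⌋ = 2 → C; lat ⌊87.8069/10⌋ = 8 → I.
Square: lon ⌊18.1890/2⌋ = 9; lat ⌊7.8069/1⌋ = 7.
Subsquare: lon ⌊0.1890/0.0833333⌋ = 2 → c; lat ⌊0.8069/0.0416667⌋ = 19 → t.

CI97ct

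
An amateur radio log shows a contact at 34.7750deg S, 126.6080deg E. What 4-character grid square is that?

PF35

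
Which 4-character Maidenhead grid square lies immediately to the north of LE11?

LE12

Latitude square 1; +1 → 2.
The longitude characters are unchanged.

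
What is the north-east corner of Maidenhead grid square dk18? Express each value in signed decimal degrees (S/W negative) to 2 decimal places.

19.00, -116.00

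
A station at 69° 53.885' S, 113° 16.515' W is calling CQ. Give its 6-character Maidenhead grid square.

DC30ic

Shift to the Maidenhead origin (180°W, 90°S): lon 66.7248, lat 20.1019.
Field (20°×10°, letters A–R): lon ⌊66.7248/20⌋ = 3 → D; lat ⌊20.1019/10⌋ = 2 → C.
Square (2°×1°, digits 0–9): lon ⌊6.7248/2⌋ = 3; lat ⌊0.1019/1⌋ = 0.
Subsquare (5′×2.5′, letters a–x): lon ⌊0.7248/0.0833333⌋ = 8 → i; lat ⌊0.1019/0.0416667⌋ = 2 → c.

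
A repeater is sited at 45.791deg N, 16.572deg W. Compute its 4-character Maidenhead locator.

IN15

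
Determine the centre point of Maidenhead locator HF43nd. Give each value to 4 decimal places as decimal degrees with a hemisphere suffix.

36.8542° S, 30.8750° W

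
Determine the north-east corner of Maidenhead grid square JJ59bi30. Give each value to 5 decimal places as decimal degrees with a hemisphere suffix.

9.33750° N, 10.11667° E

Field J=9, J=9: +9·20° lon, +9·10° lat → SW at lon 0°, lat 0°.
Square 5, 9: +5·2° lon, +9·1° lat → SW at lon 10°, lat 9°.
Subsquare b=1, i=8: +1·0.0833333° lon, +8·0.0416667° lat → SW at lon 10.0833°, lat 9.33333°.
Extended square 3, 0: +3·0.00833333° lon, +0·0.00416667° lat → SW at lon 10.1083°, lat 9.33333°.
Cell spans 0.00833333° lon × 0.00416667° lat. NE corner is SW corner plus one full cell.
latitude 9.33750° N, longitude 10.11667° E.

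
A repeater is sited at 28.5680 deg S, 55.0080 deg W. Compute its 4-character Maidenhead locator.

GG21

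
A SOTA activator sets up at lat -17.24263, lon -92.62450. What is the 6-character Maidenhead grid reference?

EH32qs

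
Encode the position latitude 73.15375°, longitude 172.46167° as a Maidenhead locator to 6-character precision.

Offset from 180°W / 90°S: lon 352.4617°, lat 163.1538°.
Field (20°×10°, letters A–R): lon ⌊352.4617/20⌋ = 17 → R; lat ⌊163.1538/10⌋ = 16 → Q.
Square (2°×1°, digits 0–9): lon ⌊12.4617/2⌋ = 6; lat ⌊3.1538/1⌋ = 3.
Subsquare (5′×2.5′, letters a–x): lon ⌊0.4617/0.0833333⌋ = 5 → f; lat ⌊0.1538/0.0416667⌋ = 3 → d.

RQ63fd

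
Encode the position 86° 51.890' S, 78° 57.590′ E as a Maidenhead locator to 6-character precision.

Offset from 180°W / 90°S: lon 258.9598°, lat 3.1352°.
Field: lon ⌊258.9598/20⌋ = 12 → M; lat ⌊3.1352/10⌋ = 0 → A.
Square: lon ⌊18.9598/2⌋ = 9; lat ⌊3.1352/1⌋ = 3.
Subsquare: lon ⌊0.9598/0.0833333⌋ = 11 → l; lat ⌊0.1352/0.0416667⌋ = 3 → d.

MA93ld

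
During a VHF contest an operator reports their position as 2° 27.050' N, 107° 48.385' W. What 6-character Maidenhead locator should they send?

DJ62ck

Shift to the Maidenhead origin (180°W, 90°S): lon 72.1936, lat 92.4508.
Field (20°×10°, letters A–R): lon ⌊72.1936/20⌋ = 3 → D; lat ⌊92.4508/10⌋ = 9 → J.
Square (2°×1°, digits 0–9): lon ⌊12.1936/2⌋ = 6; lat ⌊2.4508/1⌋ = 2.
Subsquare (5′×2.5′, letters a–x): lon ⌊0.1936/0.0833333⌋ = 2 → c; lat ⌊0.4508/0.0416667⌋ = 10 → k.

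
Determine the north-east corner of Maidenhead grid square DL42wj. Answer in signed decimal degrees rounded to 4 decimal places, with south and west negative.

22.4167, -110.0833

Field D=3, L=11: +3·20° lon, +11·10° lat → SW at lon -120°, lat 20°.
Square 4, 2: +4·2° lon, +2·1° lat → SW at lon -112°, lat 22°.
Subsquare w=22, j=9: +22·0.0833333° lon, +9·0.0416667° lat → SW at lon -110.167°, lat 22.375°.
Cell spans 0.0833333° lon × 0.0416667° lat. NE corner is SW corner plus one full cell.
latitude 22.4167, longitude -110.0833.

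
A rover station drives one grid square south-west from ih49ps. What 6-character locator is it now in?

IH49or

Longitude subsquare p = 15; −1 → 14 = o.
Latitude subsquare s = 18; −1 → 17 = r.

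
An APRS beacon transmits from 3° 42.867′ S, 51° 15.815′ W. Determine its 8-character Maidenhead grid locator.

GI46ig88

Add 180° to longitude and 90° to latitude: 128.73642, 86.28555.
Field: 128.73642/20 → 6 → G, 86.28555/10 → 8 → I; chars GI.
Square: 8.73642/2 → 4, 6.28555/1 → 6; chars 46.
Subsquare: 0.73642/0.0833333 → 8 → i, 0.28555/0.0416667 → 6 → g; chars ig.
Extended square: 0.06975/0.00833333 → 8, 0.03555/0.00416667 → 8; chars 88.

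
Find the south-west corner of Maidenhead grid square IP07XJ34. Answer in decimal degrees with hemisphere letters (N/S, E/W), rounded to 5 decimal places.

Field I=8, P=15: +8·20° lon, +15·10° lat → SW at lon -20°, lat 60°.
Square 0, 7: +0·2° lon, +7·1° lat → SW at lon -20°, lat 67°.
Subsquare x=23, j=9: +23·0.0833333° lon, +9·0.0416667° lat → SW at lon -18.0833°, lat 67.375°.
Extended square 3, 4: +3·0.00833333° lon, +4·0.00416667° lat → SW at lon -18.0583°, lat 67.3917°.
latitude 67.39167° N, longitude 18.05833° W.

67.39167° N, 18.05833° W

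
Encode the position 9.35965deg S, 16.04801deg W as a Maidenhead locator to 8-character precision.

II10xp43

Shift to the Maidenhead origin (180°W, 90°S): lon 163.95199, lat 80.64035.
Field: lon ⌊163.95199/20⌋ = 8 → I; lat ⌊80.64035/10⌋ = 8 → I.
Square: lon ⌊3.95199/2⌋ = 1; lat ⌊0.64035/1⌋ = 0.
Subsquare: lon ⌊1.95199/0.0833333⌋ = 23 → x; lat ⌊0.64035/0.0416667⌋ = 15 → p.
Extended square: lon ⌊0.03532/0.00833333⌋ = 4; lat ⌊0.01535/0.00416667⌋ = 3.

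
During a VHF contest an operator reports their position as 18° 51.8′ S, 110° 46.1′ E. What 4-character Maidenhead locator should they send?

OH51

Shift to the Maidenhead origin (180°W, 90°S): lon 290.77, lat 71.14.
Field: lon ⌊290.77/20⌋ = 14 → O; lat ⌊71.14/10⌋ = 7 → H.
Square: lon ⌊10.77/2⌋ = 5; lat ⌊1.14/1⌋ = 1.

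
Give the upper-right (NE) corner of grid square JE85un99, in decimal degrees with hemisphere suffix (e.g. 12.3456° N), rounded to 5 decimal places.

44.41667° S, 17.75000° E

Field J=9, E=4: +9·20° lon, +4·10° lat → SW at lon 0°, lat -50°.
Square 8, 5: +8·2° lon, +5·1° lat → SW at lon 16°, lat -45°.
Subsquare u=20, n=13: +20·0.0833333° lon, +13·0.0416667° lat → SW at lon 17.6667°, lat -44.4583°.
Extended square 9, 9: +9·0.00833333° lon, +9·0.00416667° lat → SW at lon 17.7417°, lat -44.4208°.
Cell spans 0.00833333° lon × 0.00416667° lat. NE corner is SW corner plus one full cell.
latitude 44.41667° S, longitude 17.75000° E.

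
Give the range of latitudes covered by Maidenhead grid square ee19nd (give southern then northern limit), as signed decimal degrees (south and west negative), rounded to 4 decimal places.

Field E=4, E=4: +4·20° lon, +4·10° lat → SW at lon -100°, lat -50°.
Square 1, 9: +1·2° lon, +9·1° lat → SW at lon -98°, lat -41°.
Subsquare n=13, d=3: +13·0.0833333° lon, +3·0.0416667° lat → SW at lon -96.9167°, lat -40.875°.
Cell spans 0.0833333° lon × 0.0416667° lat.
south -40.8750, north -40.8333.

-40.8750, -40.8333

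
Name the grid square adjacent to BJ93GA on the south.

Latitude subsquare a = 0; −1 → -1, wraps to 23 = x, carry into square.
Latitude square 3; −1 → 2.
The longitude characters are unchanged.

BJ92gx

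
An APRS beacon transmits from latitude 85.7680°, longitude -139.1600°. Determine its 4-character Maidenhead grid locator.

Offset from 180°W / 90°S: lon 40.84°, lat 175.77°.
Field: lon ⌊40.84/20⌋ = 2 → C; lat ⌊175.77/10⌋ = 17 → R.
Square: lon ⌊0.84/2⌋ = 0; lat ⌊5.77/1⌋ = 5.

CR05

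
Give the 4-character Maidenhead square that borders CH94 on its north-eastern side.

Longitude square 9; +1 → 10, wraps to 0, carry into field.
Longitude field C = 2; +1 → 3 = D.
Latitude square 4; +1 → 5.

DH05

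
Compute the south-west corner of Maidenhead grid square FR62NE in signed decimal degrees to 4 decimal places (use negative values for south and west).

Field F=5, R=17: +5·20° lon, +17·10° lat → SW at lon -80°, lat 80°.
Square 6, 2: +6·2° lon, +2·1° lat → SW at lon -68°, lat 82°.
Subsquare n=13, e=4: +13·0.0833333° lon, +4·0.0416667° lat → SW at lon -66.9167°, lat 82.1667°.
latitude 82.1667, longitude -66.9167.

82.1667, -66.9167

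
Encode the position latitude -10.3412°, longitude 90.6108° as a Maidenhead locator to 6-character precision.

NH59hp

Add 180° to longitude and 90° to latitude: 270.6108, 79.6588.
Field: 270.6108/20 → 13 → N, 79.6588/10 → 7 → H; chars NH.
Square: 10.6108/2 → 5, 9.6588/1 → 9; chars 59.
Subsquare: 0.6108/0.0833333 → 7 → h, 0.6588/0.0416667 → 15 → p; chars hp.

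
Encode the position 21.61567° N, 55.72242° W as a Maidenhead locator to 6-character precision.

GL21do

Shift to the Maidenhead origin (180°W, 90°S): lon 124.2776, lat 111.6157.
Field (20°×10°, letters A–R): 124.2776/20 → 6 → G, 111.6157/10 → 11 → L; chars GL.
Square (2°×1°, digits 0–9): 4.2776/2 → 2, 1.6157/1 → 1; chars 21.
Subsquare (5′×2.5′, letters a–x): 0.2776/0.0833333 → 3 → d, 0.6157/0.0416667 → 14 → o; chars do.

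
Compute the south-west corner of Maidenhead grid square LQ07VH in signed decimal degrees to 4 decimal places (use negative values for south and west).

Field L=11, Q=16: +11·20° lon, +16·10° lat → SW at lon 40°, lat 70°.
Square 0, 7: +0·2° lon, +7·1° lat → SW at lon 40°, lat 77°.
Subsquare v=21, h=7: +21·0.0833333° lon, +7·0.0416667° lat → SW at lon 41.75°, lat 77.2917°.
latitude 77.2917, longitude 41.7500.

77.2917, 41.7500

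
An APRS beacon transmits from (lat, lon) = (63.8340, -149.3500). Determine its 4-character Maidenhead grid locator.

Shift to the Maidenhead origin (180°W, 90°S): lon 30.65, lat 153.83.
Field (20°×10°, letters A–R): lon ⌊30.65/20⌋ = 1 → B; lat ⌊153.83/10⌋ = 15 → P.
Square (2°×1°, digits 0–9): lon ⌊10.65/2⌋ = 5; lat ⌊3.83/1⌋ = 3.

BP53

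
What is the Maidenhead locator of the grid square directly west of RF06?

QF96

Longitude square 0; −1 → -1, wraps to 9, carry into field.
Longitude field R = 17; −1 → 16 = Q.
The latitude characters are unchanged.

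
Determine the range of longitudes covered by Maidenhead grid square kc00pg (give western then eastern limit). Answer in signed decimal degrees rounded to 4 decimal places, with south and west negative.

21.2500, 21.3333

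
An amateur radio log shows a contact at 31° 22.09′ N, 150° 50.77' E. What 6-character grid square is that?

QM51ki

Shift to the Maidenhead origin (180°W, 90°S): lon 330.8462, lat 121.3682.
Field: lon ⌊330.8462/20⌋ = 16 → Q; lat ⌊121.3682/10⌋ = 12 → M.
Square: lon ⌊10.8462/2⌋ = 5; lat ⌊1.3682/1⌋ = 1.
Subsquare: lon ⌊0.8462/0.0833333⌋ = 10 → k; lat ⌊0.3682/0.0416667⌋ = 8 → i.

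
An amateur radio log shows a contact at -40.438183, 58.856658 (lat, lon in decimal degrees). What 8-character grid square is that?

Offset from 180°W / 90°S: lon 238.85666°, lat 49.56182°.
Field: lon ⌊238.85666/20⌋ = 11 → L; lat ⌊49.56182/10⌋ = 4 → E.
Square: lon ⌊18.85666/2⌋ = 9; lat ⌊9.56182/1⌋ = 9.
Subsquare: lon ⌊0.85666/0.0833333⌋ = 10 → k; lat ⌊0.56182/0.0416667⌋ = 13 → n.
Extended square: lon ⌊0.02332/0.00833333⌋ = 2; lat ⌊0.02015/0.00416667⌋ = 4.

LE99kn24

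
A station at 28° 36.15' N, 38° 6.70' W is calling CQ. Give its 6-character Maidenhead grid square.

Add 180° to longitude and 90° to latitude: 141.8883, 118.6025.
Field: lon ⌊141.8883/20⌋ = 7 → H; lat ⌊118.6025/10⌋ = 11 → L.
Square: lon ⌊1.8883/2⌋ = 0; lat ⌊8.6025/1⌋ = 8.
Subsquare: lon ⌊1.8883/0.0833333⌋ = 22 → w; lat ⌊0.6025/0.0416667⌋ = 14 → o.

HL08wo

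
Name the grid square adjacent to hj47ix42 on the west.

HJ47ix32

Longitude extended square 4; −1 → 3.
The latitude characters are unchanged.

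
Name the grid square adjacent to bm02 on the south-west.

AM91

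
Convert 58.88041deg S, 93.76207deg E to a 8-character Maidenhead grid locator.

Offset from 180°W / 90°S: lon 273.76207°, lat 31.11959°.
Field: 273.76207/20 → 13 → N, 31.11959/10 → 3 → D; chars ND.
Square: 13.76207/2 → 6, 1.11959/1 → 1; chars 61.
Subsquare: 1.76207/0.0833333 → 21 → v, 0.11959/0.0416667 → 2 → c; chars vc.
Extended square: 0.01207/0.00833333 → 1, 0.03626/0.00416667 → 8; chars 18.

ND61vc18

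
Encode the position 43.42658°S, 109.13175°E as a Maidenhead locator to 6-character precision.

Add 180° to longitude and 90° to latitude: 289.1318, 46.5734.
Field: lon ⌊289.1318/20⌋ = 14 → O; lat ⌊46.5734/10⌋ = 4 → E.
Square: lon ⌊9.1318/2⌋ = 4; lat ⌊6.5734/1⌋ = 6.
Subsquare: lon ⌊1.1318/0.0833333⌋ = 13 → n; lat ⌊0.5734/0.0416667⌋ = 13 → n.

OE46nn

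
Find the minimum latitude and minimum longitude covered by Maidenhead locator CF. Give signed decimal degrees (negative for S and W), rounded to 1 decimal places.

Field C=2, F=5: +2·20° lon, +5·10° lat → SW at lon -140°, lat -40°.
latitude -40.0, longitude -140.0.

-40.0, -140.0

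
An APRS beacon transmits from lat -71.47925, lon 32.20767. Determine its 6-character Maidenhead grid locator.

KB68cm

Shift to the Maidenhead origin (180°W, 90°S): lon 212.2077, lat 18.5208.
Field: lon ⌊212.2077/20⌋ = 10 → K; lat ⌊18.5208/10⌋ = 1 → B.
Square: lon ⌊12.2077/2⌋ = 6; lat ⌊8.5208/1⌋ = 8.
Subsquare: lon ⌊0.2077/0.0833333⌋ = 2 → c; lat ⌊0.5208/0.0416667⌋ = 12 → m.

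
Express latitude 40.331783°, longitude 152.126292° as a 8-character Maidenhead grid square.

QN60bh59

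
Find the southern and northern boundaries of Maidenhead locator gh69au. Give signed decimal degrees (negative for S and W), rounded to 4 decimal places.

Field G=6, H=7: +6·20° lon, +7·10° lat → SW at lon -60°, lat -20°.
Square 6, 9: +6·2° lon, +9·1° lat → SW at lon -48°, lat -11°.
Subsquare a=0, u=20: +0·0.0833333° lon, +20·0.0416667° lat → SW at lon -48°, lat -10.1667°.
Cell spans 0.0833333° lon × 0.0416667° lat.
south -10.1667, north -10.1250.

-10.1667, -10.1250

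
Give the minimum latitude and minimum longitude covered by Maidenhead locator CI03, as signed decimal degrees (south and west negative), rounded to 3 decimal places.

-7.000, -140.000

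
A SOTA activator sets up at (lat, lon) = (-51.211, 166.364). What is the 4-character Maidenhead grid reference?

RD38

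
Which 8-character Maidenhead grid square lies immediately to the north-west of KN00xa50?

KN00xa41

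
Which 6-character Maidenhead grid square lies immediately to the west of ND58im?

ND58hm

Longitude subsquare i = 8; −1 → 7 = h.
The latitude characters are unchanged.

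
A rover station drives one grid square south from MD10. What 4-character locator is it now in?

MC19

Latitude square 0; −1 → -1, wraps to 9, carry into field.
Latitude field D = 3; −1 → 2 = C.
The longitude characters are unchanged.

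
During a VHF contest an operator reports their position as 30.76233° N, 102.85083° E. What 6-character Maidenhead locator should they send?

OM10ks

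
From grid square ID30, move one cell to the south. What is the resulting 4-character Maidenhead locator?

Latitude square 0; −1 → -1, wraps to 9, carry into field.
Latitude field D = 3; −1 → 2 = C.
The longitude characters are unchanged.

IC39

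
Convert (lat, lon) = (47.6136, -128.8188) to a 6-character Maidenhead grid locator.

Offset from 180°W / 90°S: lon 51.1812°, lat 137.6136°.
Field: lon ⌊51.1812/20⌋ = 2 → C; lat ⌊137.6136/10⌋ = 13 → N.
Square: lon ⌊11.1812/2⌋ = 5; lat ⌊7.6136/1⌋ = 7.
Subsquare: lon ⌊1.1812/0.0833333⌋ = 14 → o; lat ⌊0.6136/0.0416667⌋ = 14 → o.

CN57oo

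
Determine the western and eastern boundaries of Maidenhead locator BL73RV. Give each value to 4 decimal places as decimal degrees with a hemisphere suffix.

144.5833° W, 144.5000° W

Field B=1, L=11: +1·20° lon, +11·10° lat → SW at lon -160°, lat 20°.
Square 7, 3: +7·2° lon, +3·1° lat → SW at lon -146°, lat 23°.
Subsquare r=17, v=21: +17·0.0833333° lon, +21·0.0416667° lat → SW at lon -144.583°, lat 23.875°.
Cell spans 0.0833333° lon × 0.0416667° lat.
west 144.5833° W, east 144.5000° W.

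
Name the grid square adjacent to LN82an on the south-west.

LN72xm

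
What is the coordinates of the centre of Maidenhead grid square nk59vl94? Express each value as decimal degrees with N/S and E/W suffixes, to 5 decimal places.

19.47708° N, 91.82917° E

Field N=13, K=10: +13·20° lon, +10·10° lat → SW at lon 80°, lat 10°.
Square 5, 9: +5·2° lon, +9·1° lat → SW at lon 90°, lat 19°.
Subsquare v=21, l=11: +21·0.0833333° lon, +11·0.0416667° lat → SW at lon 91.75°, lat 19.4583°.
Extended square 9, 4: +9·0.00833333° lon, +4·0.00416667° lat → SW at lon 91.825°, lat 19.475°.
Cell spans 0.00833333° lon × 0.00416667° lat. Centre is SW corner plus half of each.
latitude 19.47708° N, longitude 91.82917° E.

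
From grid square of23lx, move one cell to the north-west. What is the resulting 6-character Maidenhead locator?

OF24ka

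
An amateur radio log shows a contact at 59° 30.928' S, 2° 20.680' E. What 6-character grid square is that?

Offset from 180°W / 90°S: lon 182.3447°, lat 30.4845°.
Field: 182.3447/20 → 9 → J, 30.4845/10 → 3 → D; chars JD.
Square: 2.3447/2 → 1, 0.4845/1 → 0; chars 10.
Subsquare: 0.3447/0.0833333 → 4 → e, 0.4845/0.0416667 → 11 → l; chars el.

JD10el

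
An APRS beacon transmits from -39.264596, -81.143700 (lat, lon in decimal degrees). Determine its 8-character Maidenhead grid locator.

Offset from 180°W / 90°S: lon 98.85630°, lat 50.73540°.
Field: 98.85630/20 → 4 → E, 50.73540/10 → 5 → F; chars EF.
Square: 18.85630/2 → 9, 0.73540/1 → 0; chars 90.
Subsquare: 0.85630/0.0833333 → 10 → k, 0.73540/0.0416667 → 17 → r; chars kr.
Extended square: 0.02297/0.00833333 → 2, 0.02707/0.00416667 → 6; chars 26.

EF90kr26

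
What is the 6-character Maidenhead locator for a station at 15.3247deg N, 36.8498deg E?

KK85kh

Shift to the Maidenhead origin (180°W, 90°S): lon 216.8498, lat 105.3247.
Field: lon ⌊216.8498/20⌋ = 10 → K; lat ⌊105.3247/10⌋ = 10 → K.
Square: lon ⌊16.8498/2⌋ = 8; lat ⌊5.3247/1⌋ = 5.
Subsquare: lon ⌊0.8498/0.0833333⌋ = 10 → k; lat ⌊0.3247/0.0416667⌋ = 7 → h.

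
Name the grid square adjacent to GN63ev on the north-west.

GN63dw

Longitude subsquare e = 4; −1 → 3 = d.
Latitude subsquare v = 21; +1 → 22 = w.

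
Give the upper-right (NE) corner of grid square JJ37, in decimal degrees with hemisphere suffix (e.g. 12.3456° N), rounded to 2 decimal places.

8.00° N, 8.00° E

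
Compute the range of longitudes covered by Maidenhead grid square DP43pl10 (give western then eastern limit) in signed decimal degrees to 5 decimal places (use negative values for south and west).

Field D=3, P=15: +3·20° lon, +15·10° lat → SW at lon -120°, lat 60°.
Square 4, 3: +4·2° lon, +3·1° lat → SW at lon -112°, lat 63°.
Subsquare p=15, l=11: +15·0.0833333° lon, +11·0.0416667° lat → SW at lon -110.75°, lat 63.4583°.
Extended square 1, 0: +1·0.00833333° lon, +0·0.00416667° lat → SW at lon -110.742°, lat 63.4583°.
Cell spans 0.00833333° lon × 0.00416667° lat.
west -110.74167, east -110.73333.

-110.74167, -110.73333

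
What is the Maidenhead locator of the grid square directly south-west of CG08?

BG97

Longitude square 0; −1 → -1, wraps to 9, carry into field.
Longitude field C = 2; −1 → 1 = B.
Latitude square 8; −1 → 7.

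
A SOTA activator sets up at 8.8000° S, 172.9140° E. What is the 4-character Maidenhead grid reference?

RI61

Offset from 180°W / 90°S: lon 352.91°, lat 81.20°.
Field: lon ⌊352.91/20⌋ = 17 → R; lat ⌊81.20/10⌋ = 8 → I.
Square: lon ⌊12.91/2⌋ = 6; lat ⌊1.20/1⌋ = 1.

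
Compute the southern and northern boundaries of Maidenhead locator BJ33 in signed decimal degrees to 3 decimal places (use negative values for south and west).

Field B=1, J=9: +1·20° lon, +9·10° lat → SW at lon -160°, lat 0°.
Square 3, 3: +3·2° lon, +3·1° lat → SW at lon -154°, lat 3°.
Cell spans 2° lon × 1° lat.
south 3.000, north 4.000.

3.000, 4.000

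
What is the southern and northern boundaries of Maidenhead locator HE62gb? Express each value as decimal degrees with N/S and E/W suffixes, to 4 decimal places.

47.9583° S, 47.9167° S

Field H=7, E=4: +7·20° lon, +4·10° lat → SW at lon -40°, lat -50°.
Square 6, 2: +6·2° lon, +2·1° lat → SW at lon -28°, lat -48°.
Subsquare g=6, b=1: +6·0.0833333° lon, +1·0.0416667° lat → SW at lon -27.5°, lat -47.9583°.
Cell spans 0.0833333° lon × 0.0416667° lat.
south 47.9583° S, north 47.9167° S.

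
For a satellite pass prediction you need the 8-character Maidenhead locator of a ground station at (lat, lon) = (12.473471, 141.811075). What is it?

Shift to the Maidenhead origin (180°W, 90°S): lon 321.81107, lat 102.47347.
Field: lon ⌊321.81107/20⌋ = 16 → Q; lat ⌊102.47347/10⌋ = 10 → K.
Square: lon ⌊1.81107/2⌋ = 0; lat ⌊2.47347/1⌋ = 2.
Subsquare: lon ⌊1.81107/0.0833333⌋ = 21 → v; lat ⌊0.47347/0.0416667⌋ = 11 → l.
Extended square: lon ⌊0.06107/0.00833333⌋ = 7; lat ⌊0.01514/0.00416667⌋ = 3.

QK02vl73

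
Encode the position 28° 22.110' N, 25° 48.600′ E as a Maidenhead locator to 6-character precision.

KL28vi

Add 180° to longitude and 90° to latitude: 205.8100, 118.3685.
Field (20°×10°, letters A–R): 205.8100/20 → 10 → K, 118.3685/10 → 11 → L; chars KL.
Square (2°×1°, digits 0–9): 5.8100/2 → 2, 8.3685/1 → 8; chars 28.
Subsquare (5′×2.5′, letters a–x): 1.8100/0.0833333 → 21 → v, 0.3685/0.0416667 → 8 → i; chars vi.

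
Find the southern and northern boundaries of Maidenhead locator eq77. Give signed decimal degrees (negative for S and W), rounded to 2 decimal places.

77.00, 78.00

Field E=4, Q=16: +4·20° lon, +16·10° lat → SW at lon -100°, lat 70°.
Square 7, 7: +7·2° lon, +7·1° lat → SW at lon -86°, lat 77°.
Cell spans 2° lon × 1° lat.
south 77.00, north 78.00.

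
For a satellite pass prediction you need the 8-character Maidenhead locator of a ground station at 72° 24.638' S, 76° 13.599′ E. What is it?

Offset from 180°W / 90°S: lon 256.22665°, lat 17.58937°.
Field: 256.22665/20 → 12 → M, 17.58937/10 → 1 → B; chars MB.
Square: 16.22665/2 → 8, 7.58937/1 → 7; chars 87.
Subsquare: 0.22665/0.0833333 → 2 → c, 0.58937/0.0416667 → 14 → o; chars co.
Extended square: 0.05998/0.00833333 → 7, 0.00603/0.00416667 → 1; chars 71.

MB87co71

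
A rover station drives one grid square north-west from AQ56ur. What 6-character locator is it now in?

AQ56ts

Longitude subsquare u = 20; −1 → 19 = t.
Latitude subsquare r = 17; +1 → 18 = s.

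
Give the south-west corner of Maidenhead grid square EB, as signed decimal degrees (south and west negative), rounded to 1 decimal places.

-80.0, -100.0

Field E=4, B=1: +4·20° lon, +1·10° lat → SW at lon -100°, lat -80°.
latitude -80.0, longitude -100.0.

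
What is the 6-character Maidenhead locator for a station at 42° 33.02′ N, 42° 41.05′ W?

GN82pn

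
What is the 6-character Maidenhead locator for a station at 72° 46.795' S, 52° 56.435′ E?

Offset from 180°W / 90°S: lon 232.9406°, lat 17.2201°.
Field: lon ⌊232.9406/20⌋ = 11 → L; lat ⌊17.2201/10⌋ = 1 → B.
Square: lon ⌊12.9406/2⌋ = 6; lat ⌊7.2201/1⌋ = 7.
Subsquare: lon ⌊0.9406/0.0833333⌋ = 11 → l; lat ⌊0.2201/0.0416667⌋ = 5 → f.

LB67lf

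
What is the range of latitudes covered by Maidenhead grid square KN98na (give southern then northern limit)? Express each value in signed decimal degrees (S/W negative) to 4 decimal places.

48.0000, 48.0417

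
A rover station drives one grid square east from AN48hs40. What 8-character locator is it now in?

AN48hs50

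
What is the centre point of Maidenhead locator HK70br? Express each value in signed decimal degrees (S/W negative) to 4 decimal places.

10.7292, -25.8750

Field H=7, K=10: +7·20° lon, +10·10° lat → SW at lon -40°, lat 10°.
Square 7, 0: +7·2° lon, +0·1° lat → SW at lon -26°, lat 10°.
Subsquare b=1, r=17: +1·0.0833333° lon, +17·0.0416667° lat → SW at lon -25.9167°, lat 10.7083°.
Cell spans 0.0833333° lon × 0.0416667° lat. Centre is SW corner plus half of each.
latitude 10.7292, longitude -25.8750.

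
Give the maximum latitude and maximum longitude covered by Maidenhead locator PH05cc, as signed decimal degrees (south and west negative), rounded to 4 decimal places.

-14.8750, 120.2500

Field P=15, H=7: +15·20° lon, +7·10° lat → SW at lon 120°, lat -20°.
Square 0, 5: +0·2° lon, +5·1° lat → SW at lon 120°, lat -15°.
Subsquare c=2, c=2: +2·0.0833333° lon, +2·0.0416667° lat → SW at lon 120.167°, lat -14.9167°.
Cell spans 0.0833333° lon × 0.0416667° lat. NE corner is SW corner plus one full cell.
latitude -14.8750, longitude 120.2500.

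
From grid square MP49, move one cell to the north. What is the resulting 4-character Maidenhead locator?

Latitude square 9; +1 → 10, wraps to 0, carry into field.
Latitude field P = 15; +1 → 16 = Q.
The longitude characters are unchanged.

MQ40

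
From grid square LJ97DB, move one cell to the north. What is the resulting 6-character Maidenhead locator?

LJ97dc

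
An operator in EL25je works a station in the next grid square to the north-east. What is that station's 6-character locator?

EL25kf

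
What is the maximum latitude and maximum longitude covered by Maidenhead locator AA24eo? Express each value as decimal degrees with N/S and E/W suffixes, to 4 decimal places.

Field A=0, A=0: +0·20° lon, +0·10° lat → SW at lon -180°, lat -90°.
Square 2, 4: +2·2° lon, +4·1° lat → SW at lon -176°, lat -86°.
Subsquare e=4, o=14: +4·0.0833333° lon, +14·0.0416667° lat → SW at lon -175.667°, lat -85.4167°.
Cell spans 0.0833333° lon × 0.0416667° lat. NE corner is SW corner plus one full cell.
latitude 85.3750° S, longitude 175.5833° W.

85.3750° S, 175.5833° W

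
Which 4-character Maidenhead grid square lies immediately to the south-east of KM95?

LM04

Longitude square 9; +1 → 10, wraps to 0, carry into field.
Longitude field K = 10; +1 → 11 = L.
Latitude square 5; −1 → 4.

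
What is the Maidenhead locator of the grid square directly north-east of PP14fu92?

Longitude extended square 9; +1 → 10, wraps to 0, carry into subsquare.
Longitude subsquare f = 5; +1 → 6 = g.
Latitude extended square 2; +1 → 3.

PP14gu03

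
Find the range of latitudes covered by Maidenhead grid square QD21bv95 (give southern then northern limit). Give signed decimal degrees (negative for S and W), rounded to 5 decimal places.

Field Q=16, D=3: +16·20° lon, +3·10° lat → SW at lon 140°, lat -60°.
Square 2, 1: +2·2° lon, +1·1° lat → SW at lon 144°, lat -59°.
Subsquare b=1, v=21: +1·0.0833333° lon, +21·0.0416667° lat → SW at lon 144.083°, lat -58.125°.
Extended square 9, 5: +9·0.00833333° lon, +5·0.00416667° lat → SW at lon 144.158°, lat -58.1042°.
Cell spans 0.00833333° lon × 0.00416667° lat.
south -58.10417, north -58.10000.

-58.10417, -58.10000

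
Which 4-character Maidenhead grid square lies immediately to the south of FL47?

Latitude square 7; −1 → 6.
The longitude characters are unchanged.

FL46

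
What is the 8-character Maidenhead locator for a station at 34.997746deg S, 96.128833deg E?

NF85ba50

Offset from 180°W / 90°S: lon 276.12883°, lat 55.00225°.
Field: lon ⌊276.12883/20⌋ = 13 → N; lat ⌊55.00225/10⌋ = 5 → F.
Square: lon ⌊16.12883/2⌋ = 8; lat ⌊5.00225/1⌋ = 5.
Subsquare: lon ⌊0.12883/0.0833333⌋ = 1 → b; lat ⌊0.00225/0.0416667⌋ = 0 → a.
Extended square: lon ⌊0.04550/0.00833333⌋ = 5; lat ⌊0.00225/0.00416667⌋ = 0.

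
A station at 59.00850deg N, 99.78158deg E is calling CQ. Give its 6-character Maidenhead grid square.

NO99va

Offset from 180°W / 90°S: lon 279.7816°, lat 149.0085°.
Field (20°×10°, letters A–R): 279.7816/20 → 13 → N, 149.0085/10 → 14 → O; chars NO.
Square (2°×1°, digits 0–9): 19.7816/2 → 9, 9.0085/1 → 9; chars 99.
Subsquare (5′×2.5′, letters a–x): 1.7816/0.0833333 → 21 → v, 0.0085/0.0416667 → 0 → a; chars va.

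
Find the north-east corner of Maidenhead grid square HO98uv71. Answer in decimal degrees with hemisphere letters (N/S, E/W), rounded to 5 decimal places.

58.88333° N, 20.26667° W

Field H=7, O=14: +7·20° lon, +14·10° lat → SW at lon -40°, lat 50°.
Square 9, 8: +9·2° lon, +8·1° lat → SW at lon -22°, lat 58°.
Subsquare u=20, v=21: +20·0.0833333° lon, +21·0.0416667° lat → SW at lon -20.3333°, lat 58.875°.
Extended square 7, 1: +7·0.00833333° lon, +1·0.00416667° lat → SW at lon -20.275°, lat 58.8792°.
Cell spans 0.00833333° lon × 0.00416667° lat. NE corner is SW corner plus one full cell.
latitude 58.88333° N, longitude 20.26667° W.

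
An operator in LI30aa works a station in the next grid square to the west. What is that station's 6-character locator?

Longitude subsquare a = 0; −1 → -1, wraps to 23 = x, carry into square.
Longitude square 3; −1 → 2.
The latitude characters are unchanged.

LI20xa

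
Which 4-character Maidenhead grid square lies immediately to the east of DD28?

DD38

Longitude square 2; +1 → 3.
The latitude characters are unchanged.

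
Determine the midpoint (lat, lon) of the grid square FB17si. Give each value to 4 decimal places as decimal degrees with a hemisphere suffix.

Field F=5, B=1: +5·20° lon, +1·10° lat → SW at lon -80°, lat -80°.
Square 1, 7: +1·2° lon, +7·1° lat → SW at lon -78°, lat -73°.
Subsquare s=18, i=8: +18·0.0833333° lon, +8·0.0416667° lat → SW at lon -76.5°, lat -72.6667°.
Cell spans 0.0833333° lon × 0.0416667° lat. Centre is SW corner plus half of each.
latitude 72.6458° S, longitude 76.4583° W.

72.6458° S, 76.4583° W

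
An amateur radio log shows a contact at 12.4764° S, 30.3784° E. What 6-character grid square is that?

KH57em

Add 180° to longitude and 90° to latitude: 210.3784, 77.5236.
Field (20°×10°, letters A–R): 210.3784/20 → 10 → K, 77.5236/10 → 7 → H; chars KH.
Square (2°×1°, digits 0–9): 10.3784/2 → 5, 7.5236/1 → 7; chars 57.
Subsquare (5′×2.5′, letters a–x): 0.3784/0.0833333 → 4 → e, 0.5236/0.0416667 → 12 → m; chars em.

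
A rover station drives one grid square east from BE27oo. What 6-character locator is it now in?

BE27po

Longitude subsquare o = 14; +1 → 15 = p.
The latitude characters are unchanged.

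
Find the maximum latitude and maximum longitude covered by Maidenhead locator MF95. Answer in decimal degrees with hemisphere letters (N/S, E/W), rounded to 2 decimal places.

Field M=12, F=5: +12·20° lon, +5·10° lat → SW at lon 60°, lat -40°.
Square 9, 5: +9·2° lon, +5·1° lat → SW at lon 78°, lat -35°.
Cell spans 2° lon × 1° lat. NE corner is SW corner plus one full cell.
latitude 34.00° S, longitude 80.00° E.

34.00° S, 80.00° E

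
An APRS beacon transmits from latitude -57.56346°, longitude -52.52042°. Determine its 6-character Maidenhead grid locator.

GD32rk

Shift to the Maidenhead origin (180°W, 90°S): lon 127.4796, lat 32.4365.
Field: 127.4796/20 → 6 → G, 32.4365/10 → 3 → D; chars GD.
Square: 7.4796/2 → 3, 2.4365/1 → 2; chars 32.
Subsquare: 1.4796/0.0833333 → 17 → r, 0.4365/0.0416667 → 10 → k; chars rk.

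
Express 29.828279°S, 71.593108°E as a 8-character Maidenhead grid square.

MG50te11

Offset from 180°W / 90°S: lon 251.59311°, lat 60.17172°.
Field: lon ⌊251.59311/20⌋ = 12 → M; lat ⌊60.17172/10⌋ = 6 → G.
Square: lon ⌊11.59311/2⌋ = 5; lat ⌊0.17172/1⌋ = 0.
Subsquare: lon ⌊1.59311/0.0833333⌋ = 19 → t; lat ⌊0.17172/0.0416667⌋ = 4 → e.
Extended square: lon ⌊0.00977/0.00833333⌋ = 1; lat ⌊0.00505/0.00416667⌋ = 1.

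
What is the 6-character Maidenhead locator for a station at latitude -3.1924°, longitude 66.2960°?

MI36dt

Offset from 180°W / 90°S: lon 246.2960°, lat 86.8076°.
Field: 246.2960/20 → 12 → M, 86.8076/10 → 8 → I; chars MI.
Square: 6.2960/2 → 3, 6.8076/1 → 6; chars 36.
Subsquare: 0.2960/0.0833333 → 3 → d, 0.8076/0.0416667 → 19 → t; chars dt.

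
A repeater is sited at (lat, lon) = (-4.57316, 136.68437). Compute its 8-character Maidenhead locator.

Offset from 180°W / 90°S: lon 316.68437°, lat 85.42684°.
Field: lon ⌊316.68437/20⌋ = 15 → P; lat ⌊85.42684/10⌋ = 8 → I.
Square: lon ⌊16.68437/2⌋ = 8; lat ⌊5.42684/1⌋ = 5.
Subsquare: lon ⌊0.68437/0.0833333⌋ = 8 → i; lat ⌊0.42684/0.0416667⌋ = 10 → k.
Extended square: lon ⌊0.01770/0.00833333⌋ = 2; lat ⌊0.01017/0.00416667⌋ = 2.

PI85ik22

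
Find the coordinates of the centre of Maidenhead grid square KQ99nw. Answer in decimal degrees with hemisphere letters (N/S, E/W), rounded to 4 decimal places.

79.9375° N, 39.1250° E

Field K=10, Q=16: +10·20° lon, +16·10° lat → SW at lon 20°, lat 70°.
Square 9, 9: +9·2° lon, +9·1° lat → SW at lon 38°, lat 79°.
Subsquare n=13, w=22: +13·0.0833333° lon, +22·0.0416667° lat → SW at lon 39.0833°, lat 79.9167°.
Cell spans 0.0833333° lon × 0.0416667° lat. Centre is SW corner plus half of each.
latitude 79.9375° N, longitude 39.1250° E.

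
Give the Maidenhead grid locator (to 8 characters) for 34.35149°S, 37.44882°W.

HF15gp65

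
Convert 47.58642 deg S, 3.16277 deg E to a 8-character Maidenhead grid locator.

JE12nj99

Add 180° to longitude and 90° to latitude: 183.16277, 42.41358.
Field (20°×10°, letters A–R): lon ⌊183.16277/20⌋ = 9 → J; lat ⌊42.41358/10⌋ = 4 → E.
Square (2°×1°, digits 0–9): lon ⌊3.16277/2⌋ = 1; lat ⌊2.41358/1⌋ = 2.
Subsquare (5′×2.5′, letters a–x): lon ⌊1.16277/0.0833333⌋ = 13 → n; lat ⌊0.41358/0.0416667⌋ = 9 → j.
Extended square (30″×15″, digits 0–9): lon ⌊0.07944/0.00833333⌋ = 9; lat ⌊0.03858/0.00416667⌋ = 9.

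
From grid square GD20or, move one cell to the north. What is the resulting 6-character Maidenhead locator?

Latitude subsquare r = 17; +1 → 18 = s.
The longitude characters are unchanged.

GD20os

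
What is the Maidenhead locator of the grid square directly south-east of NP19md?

Longitude subsquare m = 12; +1 → 13 = n.
Latitude subsquare d = 3; −1 → 2 = c.

NP19nc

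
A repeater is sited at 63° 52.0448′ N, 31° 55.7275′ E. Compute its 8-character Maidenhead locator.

KP53xu18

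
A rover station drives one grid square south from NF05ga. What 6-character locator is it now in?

NF04gx

Latitude subsquare a = 0; −1 → -1, wraps to 23 = x, carry into square.
Latitude square 5; −1 → 4.
The longitude characters are unchanged.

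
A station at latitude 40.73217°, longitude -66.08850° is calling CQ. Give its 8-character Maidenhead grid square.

FN60wr95

Offset from 180°W / 90°S: lon 113.91150°, lat 130.73217°.
Field: lon ⌊113.91150/20⌋ = 5 → F; lat ⌊130.73217/10⌋ = 13 → N.
Square: lon ⌊13.91150/2⌋ = 6; lat ⌊0.73217/1⌋ = 0.
Subsquare: lon ⌊1.91150/0.0833333⌋ = 22 → w; lat ⌊0.73217/0.0416667⌋ = 17 → r.
Extended square: lon ⌊0.07817/0.00833333⌋ = 9; lat ⌊0.02384/0.00416667⌋ = 5.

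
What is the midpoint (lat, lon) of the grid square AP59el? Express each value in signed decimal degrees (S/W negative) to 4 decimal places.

Field A=0, P=15: +0·20° lon, +15·10° lat → SW at lon -180°, lat 60°.
Square 5, 9: +5·2° lon, +9·1° lat → SW at lon -170°, lat 69°.
Subsquare e=4, l=11: +4·0.0833333° lon, +11·0.0416667° lat → SW at lon -169.667°, lat 69.4583°.
Cell spans 0.0833333° lon × 0.0416667° lat. Centre is SW corner plus half of each.
latitude 69.4792, longitude -169.6250.

69.4792, -169.6250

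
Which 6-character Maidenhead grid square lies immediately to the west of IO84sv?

Longitude subsquare s = 18; −1 → 17 = r.
The latitude characters are unchanged.

IO84rv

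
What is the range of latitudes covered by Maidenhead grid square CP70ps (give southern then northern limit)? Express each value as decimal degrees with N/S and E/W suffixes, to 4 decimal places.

60.7500° N, 60.7917° N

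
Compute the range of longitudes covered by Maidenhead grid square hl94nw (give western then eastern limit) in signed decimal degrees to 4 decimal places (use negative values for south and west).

Field H=7, L=11: +7·20° lon, +11·10° lat → SW at lon -40°, lat 20°.
Square 9, 4: +9·2° lon, +4·1° lat → SW at lon -22°, lat 24°.
Subsquare n=13, w=22: +13·0.0833333° lon, +22·0.0416667° lat → SW at lon -20.9167°, lat 24.9167°.
Cell spans 0.0833333° lon × 0.0416667° lat.
west -20.9167, east -20.8333.

-20.9167, -20.8333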